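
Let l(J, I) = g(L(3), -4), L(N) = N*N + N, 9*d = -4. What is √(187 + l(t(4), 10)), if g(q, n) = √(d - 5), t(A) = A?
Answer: √(1683 + 21*I)/3 ≈ 13.675 + 0.085313*I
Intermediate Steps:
d = -4/9 (d = (⅑)*(-4) = -4/9 ≈ -0.44444)
L(N) = N + N² (L(N) = N² + N = N + N²)
g(q, n) = 7*I/3 (g(q, n) = √(-4/9 - 5) = √(-49/9) = 7*I/3)
l(J, I) = 7*I/3
√(187 + l(t(4), 10)) = √(187 + 7*I/3)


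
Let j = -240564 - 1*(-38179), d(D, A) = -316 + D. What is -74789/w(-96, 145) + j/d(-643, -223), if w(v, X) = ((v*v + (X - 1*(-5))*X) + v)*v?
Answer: 85691959693/406002240 ≈ 211.06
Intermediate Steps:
j = -202385 (j = -240564 + 38179 = -202385)
w(v, X) = v*(v + v² + X*(5 + X)) (w(v, X) = ((v² + (X + 5)*X) + v)*v = ((v² + (5 + X)*X) + v)*v = ((v² + X*(5 + X)) + v)*v = (v + v² + X*(5 + X))*v = v*(v + v² + X*(5 + X)))
-74789/w(-96, 145) + j/d(-643, -223) = -74789*(-1/(96*(-96 + 145² + (-96)² + 5*145))) - 202385/(-316 - 643) = -74789*(-1/(96*(-96 + 21025 + 9216 + 725))) - 202385/(-959) = -74789/((-96*30870)) - 202385*(-1/959) = -74789/(-2963520) + 202385/959 = -74789*(-1/2963520) + 202385/959 = 74789/2963520 + 202385/959 = 85691959693/406002240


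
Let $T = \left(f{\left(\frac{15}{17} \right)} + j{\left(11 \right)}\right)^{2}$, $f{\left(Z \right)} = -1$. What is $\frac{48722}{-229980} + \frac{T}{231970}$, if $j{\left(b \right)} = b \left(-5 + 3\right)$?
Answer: $- \frac{279509573}{1333711515} \approx -0.20957$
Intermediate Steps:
$j{\left(b \right)} = - 2 b$ ($j{\left(b \right)} = b \left(-2\right) = - 2 b$)
$T = 529$ ($T = \left(-1 - 22\right)^{2} = \left(-23\right)^{2} = 529$)
$\frac{48722}{-229980} + \frac{T}{231970} = \frac{48722}{-229980} + \frac{529}{231970} = 48722 \left(- \frac{1}{229980}\right) + 529 \cdot \frac{1}{231970} = - \frac{24361}{114990} + \frac{529}{231970} = - \frac{279509573}{1333711515}$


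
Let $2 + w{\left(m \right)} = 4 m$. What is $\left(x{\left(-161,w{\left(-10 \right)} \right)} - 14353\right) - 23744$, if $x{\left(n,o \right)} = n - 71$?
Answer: $-38329$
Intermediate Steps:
$w{\left(m \right)} = -2 + 4 m$
$x{\left(n,o \right)} = -71 + n$ ($x{\left(n,o \right)} = n - 71 = -71 + n$)
$\left(x{\left(-161,w{\left(-10 \right)} \right)} - 14353\right) - 23744 = \left(\left(-71 - 161\right) - 14353\right) - 23744 = \left(-232 - 14353\right) - 23744 = -14585 - 23744 = -38329$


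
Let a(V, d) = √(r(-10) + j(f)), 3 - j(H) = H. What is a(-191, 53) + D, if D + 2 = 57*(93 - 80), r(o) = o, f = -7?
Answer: 739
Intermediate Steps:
j(H) = 3 - H
a(V, d) = 0 (a(V, d) = √(-10 + (3 - 1*(-7))) = √(-10 + (3 + 7)) = √(-10 + 10) = √0 = 0)
D = 739 (D = -2 + 57*(93 - 80) = -2 + 57*13 = -2 + 741 = 739)
a(-191, 53) + D = 0 + 739 = 739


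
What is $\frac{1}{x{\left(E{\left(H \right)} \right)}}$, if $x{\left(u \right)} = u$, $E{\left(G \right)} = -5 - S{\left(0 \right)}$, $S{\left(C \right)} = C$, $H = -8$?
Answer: $- \frac{1}{5} \approx -0.2$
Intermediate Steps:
$E{\left(G \right)} = -5$ ($E{\left(G \right)} = -5 - 0 = -5 + 0 = -5$)
$\frac{1}{x{\left(E{\left(H \right)} \right)}} = \frac{1}{-5} = - \frac{1}{5}$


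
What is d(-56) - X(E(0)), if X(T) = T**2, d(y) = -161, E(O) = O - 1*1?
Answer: -162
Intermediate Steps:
E(O) = -1 + O (E(O) = O - 1 = -1 + O)
d(-56) - X(E(0)) = -161 - (-1 + 0)**2 = -161 - 1*(-1)**2 = -161 - 1*1 = -161 - 1 = -162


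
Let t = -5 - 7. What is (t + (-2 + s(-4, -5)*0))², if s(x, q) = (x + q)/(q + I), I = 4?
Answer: 196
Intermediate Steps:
s(x, q) = (q + x)/(4 + q) (s(x, q) = (x + q)/(q + 4) = (q + x)/(4 + q))
t = -12
(t + (-2 + s(-4, -5)*0))² = (-12 + (-2 + ((-5 - 4)/(4 - 5))*0))² = (-12 + (-2 + (-9/(-1))*0))² = (-12 + (-2 - 1*(-9)*0))² = (-12 + (-2 + 9*0))² = (-12 + (-2 + 0))² = (-12 - 2)² = (-14)² = 196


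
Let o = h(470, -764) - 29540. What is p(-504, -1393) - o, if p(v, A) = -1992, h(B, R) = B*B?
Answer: -193352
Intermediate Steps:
h(B, R) = B**2
o = 191360 (o = 470**2 - 29540 = 220900 - 29540 = 191360)
p(-504, -1393) - o = -1992 - 1*191360 = -1992 - 191360 = -193352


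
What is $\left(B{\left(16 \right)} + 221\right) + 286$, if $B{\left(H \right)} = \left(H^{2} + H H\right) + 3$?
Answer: $1022$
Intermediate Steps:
$B{\left(H \right)} = 3 + 2 H^{2}$ ($B{\left(H \right)} = \left(H^{2} + H^{2}\right) + 3 = 2 H^{2} + 3 = 3 + 2 H^{2}$)
$\left(B{\left(16 \right)} + 221\right) + 286 = \left(\left(3 + 2 \cdot 16^{2}\right) + 221\right) + 286 = \left(\left(3 + 2 \cdot 256\right) + 221\right) + 286 = \left(\left(3 + 512\right) + 221\right) + 286 = \left(515 + 221\right) + 286 = 736 + 286 = 1022$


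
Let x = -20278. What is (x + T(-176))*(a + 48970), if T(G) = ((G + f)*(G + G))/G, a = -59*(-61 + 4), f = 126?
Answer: -1066441874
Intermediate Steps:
a = 3363 (a = -59*(-57) = 3363)
T(G) = 252 + 2*G (T(G) = ((G + 126)*(G + G))/G = ((126 + G)*(2*G))/G = (2*G*(126 + G))/G = 252 + 2*G)
(x + T(-176))*(a + 48970) = (-20278 + (252 + 2*(-176)))*(3363 + 48970) = (-20278 + (252 - 352))*52333 = (-20278 - 100)*52333 = -20378*52333 = -1066441874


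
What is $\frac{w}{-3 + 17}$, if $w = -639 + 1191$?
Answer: $\frac{276}{7} \approx 39.429$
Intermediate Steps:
$w = 552$
$\frac{w}{-3 + 17} = \frac{1}{-3 + 17} \cdot 552 = \frac{1}{14} \cdot 552 = \frac{276}{7}$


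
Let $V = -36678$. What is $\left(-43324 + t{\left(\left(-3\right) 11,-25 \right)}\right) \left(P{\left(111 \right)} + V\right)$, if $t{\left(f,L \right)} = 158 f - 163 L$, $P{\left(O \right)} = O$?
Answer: $1625878521$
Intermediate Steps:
$t{\left(f,L \right)} = - 163 L + 158 f$
$\left(-43324 + t{\left(\left(-3\right) 11,-25 \right)}\right) \left(P{\left(111 \right)} + V\right) = \left(-43324 + \left(\left(-163\right) \left(-25\right) + 158 \left(\left(-3\right) 11\right)\right)\right) \left(111 - 36678\right) = \left(-43324 + \left(4075 + 158 \left(-33\right)\right)\right) \left(-36567\right) = \left(-43324 + \left(4075 - 5214\right)\right) \left(-36567\right) = \left(-43324 - 1139\right) \left(-36567\right) = \left(-44463\right) \left(-36567\right) = 1625878521$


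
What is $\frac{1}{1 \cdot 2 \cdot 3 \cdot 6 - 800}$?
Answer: $- \frac{1}{764} \approx -0.0013089$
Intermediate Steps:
$\frac{1}{1 \cdot 2 \cdot 3 \cdot 6 - 800} = \frac{1}{1 \cdot 6 \cdot 6 - 800} = \frac{1}{6 \cdot 6 - 800} = \frac{1}{36 - 800} = \frac{1}{-764} = - \frac{1}{764}$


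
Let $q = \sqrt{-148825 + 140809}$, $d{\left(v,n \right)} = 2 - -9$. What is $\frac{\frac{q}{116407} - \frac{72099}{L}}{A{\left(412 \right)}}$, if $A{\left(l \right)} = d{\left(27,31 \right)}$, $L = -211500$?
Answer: $\frac{8011}{258500} + \frac{4 i \sqrt{501}}{1280477} \approx 0.03099 + 6.9921 \cdot 10^{-5} i$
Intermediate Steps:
$d{\left(v,n \right)} = 11$ ($d{\left(v,n \right)} = 2 + 9 = 11$)
$A{\left(l \right)} = 11$
$q = 4 i \sqrt{501}$ ($q = \sqrt{-8016} = 4 i \sqrt{501} \approx 89.532 i$)
$\frac{\frac{q}{116407} - \frac{72099}{L}}{A{\left(412 \right)}} = \frac{\frac{4 i \sqrt{501}}{116407} - \frac{72099}{-211500}}{11} = \left(4 i \sqrt{501} \cdot \frac{1}{116407} - - \frac{8011}{23500}\right) \frac{1}{11} = \left(\frac{4 i \sqrt{501}}{116407} + \frac{8011}{23500}\right) \frac{1}{11} = \left(\frac{8011}{23500} + \frac{4 i \sqrt{501}}{116407}\right) \frac{1}{11} = \frac{8011}{258500} + \frac{4 i \sqrt{501}}{1280477}$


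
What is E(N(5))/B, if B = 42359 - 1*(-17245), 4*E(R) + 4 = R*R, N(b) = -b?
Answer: 7/79472 ≈ 8.8081e-5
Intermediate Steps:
E(R) = -1 + R**2/4 (E(R) = -1 + (R*R)/4 = -1 + R**2/4)
B = 59604 (B = 42359 + 17245 = 59604)
E(N(5))/B = (-1 + (-1*5)**2/4)/59604 = (-1 + (1/4)*(-5)**2)*(1/59604) = (-1 + (1/4)*25)*(1/59604) = (-1 + 25/4)*(1/59604) = (21/4)*(1/59604) = 7/79472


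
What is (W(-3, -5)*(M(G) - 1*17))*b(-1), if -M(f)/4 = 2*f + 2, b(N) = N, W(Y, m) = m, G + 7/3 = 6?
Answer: -815/3 ≈ -271.67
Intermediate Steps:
G = 11/3 (G = -7/3 + 6 = 11/3 ≈ 3.6667)
M(f) = -8 - 8*f (M(f) = -4*(2*f + 2) = -4*(2 + 2*f) = -8 - 8*f)
(W(-3, -5)*(M(G) - 1*17))*b(-1) = -5*((-8 - 8*11/3) - 1*17)*(-1) = -5*((-8 - 88/3) - 17)*(-1) = -5*(-112/3 - 17)*(-1) = -5*(-163/3)*(-1) = (815/3)*(-1) = -815/3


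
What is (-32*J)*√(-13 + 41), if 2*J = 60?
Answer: -1920*√7 ≈ -5079.8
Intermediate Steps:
J = 30 (J = (½)*60 = 30)
(-32*J)*√(-13 + 41) = (-32*30)*√(-13 + 41) = -1920*√7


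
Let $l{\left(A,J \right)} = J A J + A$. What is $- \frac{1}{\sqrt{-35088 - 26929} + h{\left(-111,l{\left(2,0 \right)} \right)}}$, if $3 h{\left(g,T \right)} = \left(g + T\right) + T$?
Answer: $\frac{321}{569602} + \frac{9 i \sqrt{62017}}{569602} \approx 0.00056355 + 0.0039348 i$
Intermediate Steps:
$l{\left(A,J \right)} = A + A J^{2}$ ($l{\left(A,J \right)} = A J J + A = A J^{2} + A = A + A J^{2}$)
$h{\left(g,T \right)} = \frac{g}{3} + \frac{2 T}{3}$ ($h{\left(g,T \right)} = \frac{\left(g + T\right) + T}{3} = \frac{\left(T + g\right) + T}{3} = \frac{g + 2 T}{3} = \frac{g}{3} + \frac{2 T}{3}$)
$- \frac{1}{\sqrt{-35088 - 26929} + h{\left(-111,l{\left(2,0 \right)} \right)}} = - \frac{1}{\sqrt{-35088 - 26929} + \left(\frac{1}{3} \left(-111\right) + \frac{2 \cdot 2 \left(1 + 0^{2}\right)}{3}\right)} = - \frac{1}{\sqrt{-62017} - \left(37 - \frac{2 \cdot 2 \left(1 + 0\right)}{3}\right)} = - \frac{1}{i \sqrt{62017} - \left(37 - \frac{2 \cdot 2 \cdot 1}{3}\right)} = - \frac{1}{i \sqrt{62017} + \left(-37 + \frac{2}{3} \cdot 2\right)} = - \frac{1}{i \sqrt{62017} + \left(-37 + \frac{4}{3}\right)} = - \frac{1}{i \sqrt{62017} - \frac{107}{3}} = - \frac{1}{- \frac{107}{3} + i \sqrt{62017}}$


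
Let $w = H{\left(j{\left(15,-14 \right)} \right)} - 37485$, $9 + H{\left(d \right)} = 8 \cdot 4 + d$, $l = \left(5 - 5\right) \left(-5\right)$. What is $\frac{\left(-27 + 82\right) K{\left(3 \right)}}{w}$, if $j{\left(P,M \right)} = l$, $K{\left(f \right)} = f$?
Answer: $- \frac{165}{37462} \approx -0.0044045$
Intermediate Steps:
$l = 0$ ($l = 0 \left(-5\right) = 0$)
$j{\left(P,M \right)} = 0$
$H{\left(d \right)} = 23 + d$ ($H{\left(d \right)} = -9 + \left(8 \cdot 4 + d\right) = -9 + \left(32 + d\right) = 23 + d$)
$w = -37462$ ($w = \left(23 + 0\right) - 37485 = 23 - 37485 = -37462$)
$\frac{\left(-27 + 82\right) K{\left(3 \right)}}{w} = \frac{\left(-27 + 82\right) 3}{-37462} = 55 \cdot 3 \left(- \frac{1}{37462}\right) = 165 \left(- \frac{1}{37462}\right) = - \frac{165}{37462}$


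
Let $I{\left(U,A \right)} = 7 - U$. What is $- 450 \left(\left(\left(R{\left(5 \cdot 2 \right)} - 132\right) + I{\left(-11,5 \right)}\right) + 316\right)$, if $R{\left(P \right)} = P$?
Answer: $-95400$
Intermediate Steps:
$- 450 \left(\left(\left(R{\left(5 \cdot 2 \right)} - 132\right) + I{\left(-11,5 \right)}\right) + 316\right) = - 450 \left(\left(\left(5 \cdot 2 - 132\right) + \left(7 - -11\right)\right) + 316\right) = - 450 \left(\left(\left(10 - 132\right) + \left(7 + 11\right)\right) + 316\right) = - 450 \left(\left(-122 + 18\right) + 316\right) = - 450 \left(-104 + 316\right) = \left(-450\right) 212 = -95400$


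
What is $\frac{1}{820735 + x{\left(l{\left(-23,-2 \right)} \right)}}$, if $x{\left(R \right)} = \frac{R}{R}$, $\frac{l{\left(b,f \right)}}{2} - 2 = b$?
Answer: $\frac{1}{820736} \approx 1.2184 \cdot 10^{-6}$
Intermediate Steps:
$l{\left(b,f \right)} = 4 + 2 b$
$x{\left(R \right)} = 1$
$\frac{1}{820735 + x{\left(l{\left(-23,-2 \right)} \right)}} = \frac{1}{820735 + 1} = \frac{1}{820736}$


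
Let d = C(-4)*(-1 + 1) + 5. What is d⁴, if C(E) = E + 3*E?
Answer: 625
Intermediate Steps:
C(E) = 4*E
d = 5 (d = (4*(-4))*(-1 + 1) + 5 = -16*0 + 5 = 0 + 5 = 5)
d⁴ = 5⁴ = 625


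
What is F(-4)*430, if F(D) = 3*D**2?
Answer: 20640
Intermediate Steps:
F(-4)*430 = (3*(-4)**2)*430 = (3*16)*430 = 48*430 = 20640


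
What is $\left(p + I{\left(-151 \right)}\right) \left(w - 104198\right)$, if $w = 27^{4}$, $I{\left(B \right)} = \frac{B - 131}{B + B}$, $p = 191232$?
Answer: $\frac{12337142781039}{151} \approx 8.1703 \cdot 10^{10}$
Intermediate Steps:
$I{\left(B \right)} = \frac{-131 + B}{2 B}$
$w = 531441$
$\left(p + I{\left(-151 \right)}\right) \left(w - 104198\right) = \left(191232 + \frac{-131 - 151}{2 \left(-151\right)}\right) \left(531441 - 104198\right) = \left(191232 + \frac{1}{2} \left(- \frac{1}{151}\right) \left(-282\right)\right) 427243 = \left(191232 + \frac{141}{151}\right) 427243 = \frac{28876173}{151} \cdot 427243 = \frac{12337142781039}{151}$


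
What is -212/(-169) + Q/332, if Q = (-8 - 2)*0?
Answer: 212/169 ≈ 1.2544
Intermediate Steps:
Q = 0 (Q = -10*0 = 0)
-212/(-169) + Q/332 = -212/(-169) + 0/332 = -212*(-1/169) + 0*(1/332) = 212/169 + 0 = 212/169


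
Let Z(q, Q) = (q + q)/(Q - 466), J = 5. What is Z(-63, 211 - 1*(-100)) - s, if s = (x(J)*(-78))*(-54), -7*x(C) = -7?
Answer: -652734/155 ≈ -4211.2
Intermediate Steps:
x(C) = 1 (x(C) = -⅐*(-7) = 1)
Z(q, Q) = 2*q/(-466 + Q) (Z(q, Q) = (2*q)/(-466 + Q) = 2*q/(-466 + Q))
s = 4212 (s = (1*(-78))*(-54) = -78*(-54) = 4212)
Z(-63, 211 - 1*(-100)) - s = 2*(-63)/(-466 + (211 - 1*(-100))) - 1*4212 = 2*(-63)/(-466 + (211 + 100)) - 4212 = 2*(-63)/(-466 + 311) - 4212 = 2*(-63)/(-155) - 4212 = 2*(-63)*(-1/155) - 4212 = 126/155 - 4212 = -652734/155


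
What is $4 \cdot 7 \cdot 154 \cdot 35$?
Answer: $150920$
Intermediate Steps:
$4 \cdot 7 \cdot 154 \cdot 35 = 28 \cdot 154 \cdot 35 = 4312 \cdot 35 = 150920$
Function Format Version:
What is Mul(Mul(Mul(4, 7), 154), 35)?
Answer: 150920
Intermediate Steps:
Mul(Mul(Mul(4, 7), 154), 35) = Mul(Mul(28, 154), 35) = Mul(4312, 35) = 150920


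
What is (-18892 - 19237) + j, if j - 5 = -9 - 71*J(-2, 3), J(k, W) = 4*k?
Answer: -37565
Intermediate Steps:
j = 564 (j = 5 + (-9 - 284*(-2)) = 5 + (-9 - 71*(-8)) = 5 + (-9 + 568) = 5 + 559 = 564)
(-18892 - 19237) + j = (-18892 - 19237) + 564 = -38129 + 564 = -37565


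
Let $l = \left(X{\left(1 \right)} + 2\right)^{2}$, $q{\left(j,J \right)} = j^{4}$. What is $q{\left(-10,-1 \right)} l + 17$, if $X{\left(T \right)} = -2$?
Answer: $17$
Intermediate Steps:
$l = 0$ ($l = \left(-2 + 2\right)^{2} = 0^{2} = 0$)
$q{\left(-10,-1 \right)} l + 17 = \left(-10\right)^{4} \cdot 0 + 17 = 10000 \cdot 0 + 17 = 0 + 17 = 17$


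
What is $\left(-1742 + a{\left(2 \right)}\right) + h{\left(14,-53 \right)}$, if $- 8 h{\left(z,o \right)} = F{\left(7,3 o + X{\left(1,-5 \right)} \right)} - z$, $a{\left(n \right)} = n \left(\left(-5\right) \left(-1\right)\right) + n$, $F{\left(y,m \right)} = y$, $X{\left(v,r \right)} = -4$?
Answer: $- \frac{13833}{8} \approx -1729.1$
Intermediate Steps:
$a{\left(n \right)} = 6 n$ ($a{\left(n \right)} = n 5 + n = 5 n + n = 6 n$)
$h{\left(z,o \right)} = - \frac{7}{8} + \frac{z}{8}$ ($h{\left(z,o \right)} = - \frac{7 - z}{8} = - \frac{7}{8} + \frac{z}{8}$)
$\left(-1742 + a{\left(2 \right)}\right) + h{\left(14,-53 \right)} = \left(-1742 + 6 \cdot 2\right) + \left(- \frac{7}{8} + \frac{1}{8} \cdot 14\right) = \left(-1742 + 12\right) + \left(- \frac{7}{8} + \frac{7}{4}\right) = -1730 + \frac{7}{8} = - \frac{13833}{8}$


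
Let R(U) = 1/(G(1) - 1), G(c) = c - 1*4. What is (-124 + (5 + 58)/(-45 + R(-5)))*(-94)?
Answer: 2133424/181 ≈ 11787.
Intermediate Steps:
G(c) = -4 + c (G(c) = c - 4 = -4 + c)
R(U) = -1/4 (R(U) = 1/((-4 + 1) - 1) = 1/(-3 - 1) = 1/(-4) = -1/4)
(-124 + (5 + 58)/(-45 + R(-5)))*(-94) = (-124 + (5 + 58)/(-45 - 1/4))*(-94) = (-124 + 63/(-181/4))*(-94) = (-124 + 63*(-4/181))*(-94) = (-124 - 252/181)*(-94) = -22696/181*(-94) = 2133424/181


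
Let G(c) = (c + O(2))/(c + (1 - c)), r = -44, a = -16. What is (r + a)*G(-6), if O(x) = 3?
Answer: 180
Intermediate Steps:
G(c) = 3 + c (G(c) = (c + 3)/(c + (1 - c)) = (3 + c)/1 = (3 + c)*1 = 3 + c)
(r + a)*G(-6) = (-44 - 16)*(3 - 6) = -60*(-3) = 180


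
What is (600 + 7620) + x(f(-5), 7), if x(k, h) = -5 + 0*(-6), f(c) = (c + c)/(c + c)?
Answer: 8215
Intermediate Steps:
f(c) = 1 (f(c) = (2*c)/((2*c)) = (2*c)*(1/(2*c)) = 1)
x(k, h) = -5 (x(k, h) = -5 + 0 = -5)
(600 + 7620) + x(f(-5), 7) = (600 + 7620) - 5 = 8220 - 5 = 8215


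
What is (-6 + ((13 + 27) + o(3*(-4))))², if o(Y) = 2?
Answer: 1296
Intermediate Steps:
(-6 + ((13 + 27) + o(3*(-4))))² = (-6 + ((13 + 27) + 2))² = (-6 + (40 + 2))² = (-6 + 42)² = 36² = 1296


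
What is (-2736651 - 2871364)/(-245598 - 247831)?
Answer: 5608015/493429 ≈ 11.365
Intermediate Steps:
(-2736651 - 2871364)/(-245598 - 247831) = -5608015/(-493429) = -5608015*(-1/493429) = 5608015/493429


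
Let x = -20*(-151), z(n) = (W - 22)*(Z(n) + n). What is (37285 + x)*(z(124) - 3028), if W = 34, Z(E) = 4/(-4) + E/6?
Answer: -52557720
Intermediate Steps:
Z(E) = -1 + E/6 (Z(E) = 4*(-¼) + E*(⅙) = -1 + E/6)
z(n) = -12 + 14*n (z(n) = (34 - 22)*((-1 + n/6) + n) = 12*(-1 + 7*n/6) = -12 + 14*n)
x = 3020
(37285 + x)*(z(124) - 3028) = (37285 + 3020)*((-12 + 14*124) - 3028) = 40305*((-12 + 1736) - 3028) = 40305*(1724 - 3028) = 40305*(-1304) = -52557720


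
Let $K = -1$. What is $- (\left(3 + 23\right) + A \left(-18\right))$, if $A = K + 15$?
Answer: $226$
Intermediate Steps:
$A = 14$ ($A = -1 + 15 = 14$)
$- (\left(3 + 23\right) + A \left(-18\right)) = - (\left(3 + 23\right) + 14 \left(-18\right)) = - (26 - 252) = \left(-1\right) \left(-226\right) = 226$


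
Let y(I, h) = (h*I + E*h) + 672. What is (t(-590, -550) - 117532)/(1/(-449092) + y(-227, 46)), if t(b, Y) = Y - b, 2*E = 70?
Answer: 52764717264/3664590721 ≈ 14.399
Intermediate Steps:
E = 35 (E = (1/2)*70 = 35)
y(I, h) = 672 + 35*h + I*h (y(I, h) = (h*I + 35*h) + 672 = (I*h + 35*h) + 672 = (35*h + I*h) + 672 = 672 + 35*h + I*h)
(t(-590, -550) - 117532)/(1/(-449092) + y(-227, 46)) = ((-550 - 1*(-590)) - 117532)/(1/(-449092) + (672 + 35*46 - 227*46)) = ((-550 + 590) - 117532)/(-1/449092 + (672 + 1610 - 10442)) = (40 - 117532)/(-1/449092 - 8160) = -117492/(-3664590721/449092) = -117492*(-449092/3664590721) = 52764717264/3664590721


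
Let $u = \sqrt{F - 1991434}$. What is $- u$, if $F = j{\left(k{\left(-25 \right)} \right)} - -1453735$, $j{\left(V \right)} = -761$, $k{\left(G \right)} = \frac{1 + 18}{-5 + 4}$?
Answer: $- 2 i \sqrt{134615} \approx - 733.8 i$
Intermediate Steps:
$k{\left(G \right)} = -19$ ($k{\left(G \right)} = \frac{19}{-1} = 19 \left(-1\right) = -19$)
$F = 1452974$ ($F = -761 - -1453735 = -761 + 1453735 = 1452974$)
$u = 2 i \sqrt{134615}$ ($u = \sqrt{1452974 - 1991434} = \sqrt{-538460} = 2 i \sqrt{134615} \approx 733.8 i$)
$- u = - 2 i \sqrt{134615}$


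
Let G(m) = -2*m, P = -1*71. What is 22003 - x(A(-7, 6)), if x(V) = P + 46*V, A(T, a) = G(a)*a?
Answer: 25386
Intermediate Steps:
P = -71
A(T, a) = -2*a² (A(T, a) = (-2*a)*a = -2*a²)
x(V) = -71 + 46*V
22003 - x(A(-7, 6)) = 22003 - (-71 + 46*(-2*6²)) = 22003 - (-71 + 46*(-2*36)) = 22003 - (-71 + 46*(-72)) = 22003 - (-71 - 3312) = 22003 - 1*(-3383) = 22003 + 3383 = 25386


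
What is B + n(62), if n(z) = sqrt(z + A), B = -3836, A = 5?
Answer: -3836 + sqrt(67) ≈ -3827.8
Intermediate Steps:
n(z) = sqrt(5 + z) (n(z) = sqrt(z + 5) = sqrt(5 + z))
B + n(62) = -3836 + sqrt(5 + 62) = -3836 + sqrt(67)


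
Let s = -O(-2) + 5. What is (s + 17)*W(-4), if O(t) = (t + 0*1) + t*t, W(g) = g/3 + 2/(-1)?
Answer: -200/3 ≈ -66.667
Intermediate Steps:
W(g) = -2 + g/3 (W(g) = g*(1/3) + 2*(-1) = g/3 - 2 = -2 + g/3)
O(t) = t + t**2 (O(t) = (t + 0) + t**2 = t + t**2)
s = 3 (s = -(-2)*(1 - 2) + 5 = -(-2)*(-1) + 5 = -1*2 + 5 = -2 + 5 = 3)
(s + 17)*W(-4) = (3 + 17)*(-2 + (1/3)*(-4)) = 20*(-2 - 4/3) = 20*(-10/3) = -200/3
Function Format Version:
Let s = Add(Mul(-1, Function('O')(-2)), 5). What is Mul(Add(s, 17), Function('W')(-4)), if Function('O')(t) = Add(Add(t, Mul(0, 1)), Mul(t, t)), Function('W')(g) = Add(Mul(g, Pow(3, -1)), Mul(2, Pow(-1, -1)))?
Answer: Rational(-200, 3) ≈ -66.667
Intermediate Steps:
Function('W')(g) = Add(-2, Mul(Rational(1, 3), g)) (Function('W')(g) = Add(Mul(g, Rational(1, 3)), Mul(2, -1)) = Add(Mul(Rational(1, 3), g), -2) = Add(-2, Mul(Rational(1, 3), g)))
Function('O')(t) = Add(t, Pow(t, 2)) (Function('O')(t) = Add(Add(t, 0), Pow(t, 2)) = Add(t, Pow(t, 2)))
s = 3 (s = Add(Mul(-1, Mul(-2, Add(1, -2))), 5) = Add(Mul(-1, Mul(-2, -1)), 5) = Add(Mul(-1, 2), 5) = Add(-2, 5) = 3)
Mul(Add(s, 17), Function('W')(-4)) = Mul(Add(3, 17), Add(-2, Mul(Rational(1, 3), -4))) = Mul(20, Add(-2, Rational(-4, 3))) = Mul(20, Rational(-10, 3)) = Rational(-200, 3)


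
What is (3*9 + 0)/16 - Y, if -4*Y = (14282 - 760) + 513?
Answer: 56167/16 ≈ 3510.4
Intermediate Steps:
Y = -14035/4 (Y = -((14282 - 760) + 513)/4 = -(13522 + 513)/4 = -¼*14035 = -14035/4 ≈ -3508.8)
(3*9 + 0)/16 - Y = (3*9 + 0)/16 - 1*(-14035/4) = (27 + 0)/16 + 14035/4 = (1/16)*27 + 14035/4 = 27/16 + 14035/4 = 56167/16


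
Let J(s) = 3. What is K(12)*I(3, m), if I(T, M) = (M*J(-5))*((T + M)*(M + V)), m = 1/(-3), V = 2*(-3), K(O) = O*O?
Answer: 2432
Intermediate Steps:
K(O) = O²
V = -6
m = -⅓ ≈ -0.33333
I(T, M) = 3*M*(-6 + M)*(M + T) (I(T, M) = (M*3)*((T + M)*(M - 6)) = (3*M)*((M + T)*(-6 + M)) = (3*M)*((-6 + M)*(M + T)) = 3*M*(-6 + M)*(M + T))
K(12)*I(3, m) = 12²*(3*(-⅓)*((-⅓)² - 6*(-⅓) - 6*3 - ⅓*3)) = 144*(3*(-⅓)*(⅑ + 2 - 18 - 1)) = 144*(3*(-⅓)*(-152/9)) = 144*(152/9) = 2432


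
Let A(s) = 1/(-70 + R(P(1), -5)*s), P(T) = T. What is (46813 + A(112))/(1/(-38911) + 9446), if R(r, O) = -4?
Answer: 943558014163/190392611990 ≈ 4.9559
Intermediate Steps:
A(s) = 1/(-70 - 4*s)
(46813 + A(112))/(1/(-38911) + 9446) = (46813 + 1/(2*(-35 - 2*112)))/(1/(-38911) + 9446) = (46813 + 1/(2*(-35 - 224)))/(-1/38911 + 9446) = (46813 + (1/2)/(-259))/(367553305/38911) = (46813 + (1/2)*(-1/259))*(38911/367553305) = (46813 - 1/518)*(38911/367553305) = (24249133/518)*(38911/367553305) = 943558014163/190392611990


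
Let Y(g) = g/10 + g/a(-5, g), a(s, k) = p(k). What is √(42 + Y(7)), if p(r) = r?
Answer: √4370/10 ≈ 6.6106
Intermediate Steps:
a(s, k) = k
Y(g) = 1 + g/10 (Y(g) = g/10 + g/g = g*(⅒) + 1 = g/10 + 1 = 1 + g/10)
√(42 + Y(7)) = √(42 + (1 + (⅒)*7)) = √(42 + (1 + 7/10)) = √(42 + 17/10) = √(437/10) = √4370/10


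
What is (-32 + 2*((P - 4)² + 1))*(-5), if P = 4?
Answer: 150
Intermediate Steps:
(-32 + 2*((P - 4)² + 1))*(-5) = (-32 + 2*((4 - 4)² + 1))*(-5) = (-32 + 2*(0² + 1))*(-5) = (-32 + 2*(0 + 1))*(-5) = (-32 + 2*1)*(-5) = (-32 + 2)*(-5) = -30*(-5) = 150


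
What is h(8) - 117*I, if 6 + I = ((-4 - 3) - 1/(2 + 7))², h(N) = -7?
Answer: -46993/9 ≈ -5221.4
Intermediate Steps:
I = 3610/81 (I = -6 + ((-4 - 3) - 1/(2 + 7))² = -6 + (-7 - 1/9)² = -6 + (-7 - 1*⅑)² = -6 + (-7 - ⅑)² = -6 + (-64/9)² = -6 + 4096/81 = 3610/81 ≈ 44.568)
h(8) - 117*I = -7 - 117*3610/81 = -7 - 46930/9 = -46993/9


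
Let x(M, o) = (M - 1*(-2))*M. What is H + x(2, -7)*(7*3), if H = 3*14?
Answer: 210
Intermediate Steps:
H = 42
x(M, o) = M*(2 + M) (x(M, o) = (M + 2)*M = (2 + M)*M = M*(2 + M))
H + x(2, -7)*(7*3) = 42 + (2*(2 + 2))*(7*3) = 42 + (2*4)*21 = 42 + 8*21 = 42 + 168 = 210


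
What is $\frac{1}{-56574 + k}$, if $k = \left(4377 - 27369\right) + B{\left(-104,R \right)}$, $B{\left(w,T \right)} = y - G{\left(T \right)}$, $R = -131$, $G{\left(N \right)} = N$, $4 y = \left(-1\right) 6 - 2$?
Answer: $- \frac{1}{79437} \approx -1.2589 \cdot 10^{-5}$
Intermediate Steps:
$y = -2$ ($y = \frac{\left(-1\right) 6 - 2}{4} = \frac{-6 - 2}{4} = \frac{1}{4} \left(-8\right) = -2$)
$B{\left(w,T \right)} = -2 - T$
$k = -22863$ ($k = \left(4377 - 27369\right) - -129 = -22992 + \left(-2 + 131\right) = -22992 + 129 = -22863$)
$\frac{1}{-56574 + k} = \frac{1}{-56574 - 22863} = \frac{1}{-79437} = - \frac{1}{79437}$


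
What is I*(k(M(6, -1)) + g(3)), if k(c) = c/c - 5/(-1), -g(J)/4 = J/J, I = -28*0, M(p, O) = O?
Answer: 0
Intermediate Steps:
I = 0
g(J) = -4 (g(J) = -4*J/J = -4*1 = -4)
k(c) = 6 (k(c) = 1 - 5*(-1) = 1 + 5 = 6)
I*(k(M(6, -1)) + g(3)) = 0*(6 - 4) = 0*2 = 0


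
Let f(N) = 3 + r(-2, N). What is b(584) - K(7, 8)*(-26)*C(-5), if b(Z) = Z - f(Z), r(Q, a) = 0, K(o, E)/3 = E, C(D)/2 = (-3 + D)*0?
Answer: 581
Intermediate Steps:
C(D) = 0 (C(D) = 2*((-3 + D)*0) = 2*0 = 0)
K(o, E) = 3*E
f(N) = 3 (f(N) = 3 + 0 = 3)
b(Z) = -3 + Z (b(Z) = Z - 1*3 = Z - 3 = -3 + Z)
b(584) - K(7, 8)*(-26)*C(-5) = (-3 + 584) - (3*8)*(-26)*0 = 581 - 24*(-26)*0 = 581 - (-624)*0 = 581 - 1*0 = 581 + 0 = 581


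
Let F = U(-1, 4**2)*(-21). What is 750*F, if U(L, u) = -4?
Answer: 63000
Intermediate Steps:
F = 84 (F = -4*(-21) = 84)
750*F = 750*84 = 63000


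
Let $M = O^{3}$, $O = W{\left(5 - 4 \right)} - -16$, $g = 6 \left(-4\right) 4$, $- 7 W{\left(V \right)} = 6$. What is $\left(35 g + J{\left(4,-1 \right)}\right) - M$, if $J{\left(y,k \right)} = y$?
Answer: $- \frac{2342124}{343} \approx -6828.4$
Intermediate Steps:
$W{\left(V \right)} = - \frac{6}{7}$ ($W{\left(V \right)} = \left(- \frac{1}{7}\right) 6 = - \frac{6}{7}$)
$g = -96$ ($g = \left(-24\right) 4 = -96$)
$O = \frac{106}{7}$ ($O = - \frac{6}{7} - -16 = - \frac{6}{7} + 16 = \frac{106}{7} \approx 15.143$)
$M = \frac{1191016}{343}$ ($M = \left(\frac{106}{7}\right)^{3} = \frac{1191016}{343} \approx 3472.4$)
$\left(35 g + J{\left(4,-1 \right)}\right) - M = \left(35 \left(-96\right) + 4\right) - \frac{1191016}{343} = \left(-3360 + 4\right) - \frac{1191016}{343} = -3356 - \frac{1191016}{343} = - \frac{2342124}{343}$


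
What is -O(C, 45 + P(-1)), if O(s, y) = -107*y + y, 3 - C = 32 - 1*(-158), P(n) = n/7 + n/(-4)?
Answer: 66939/14 ≈ 4781.4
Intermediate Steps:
P(n) = -3*n/28 (P(n) = n*(⅐) + n*(-¼) = n/7 - n/4 = -3*n/28)
C = -187 (C = 3 - (32 - 1*(-158)) = 3 - (32 + 158) = 3 - 1*190 = 3 - 190 = -187)
O(s, y) = -106*y
-O(C, 45 + P(-1)) = -(-106)*(45 - 3/28*(-1)) = -(-106)*(45 + 3/28) = -(-106)*1263/28 = -1*(-66939/14) = 66939/14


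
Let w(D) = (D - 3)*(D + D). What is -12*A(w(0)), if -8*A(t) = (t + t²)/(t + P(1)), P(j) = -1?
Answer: 0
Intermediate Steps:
w(D) = 2*D*(-3 + D) (w(D) = (-3 + D)*(2*D) = 2*D*(-3 + D))
A(t) = -(t + t²)/(8*(-1 + t)) (A(t) = -(t + t²)/(8*(t - 1)) = -(t + t²)/(8*(-1 + t)))
-12*A(w(0)) = -(-12)*2*0*(-3 + 0)*(1 + 2*0*(-3 + 0))/(-8 + 8*(2*0*(-3 + 0))) = -(-12)*2*0*(-3)*(1 + 2*0*(-3))/(-8 + 8*(2*0*(-3))) = -(-12)*0*(1 + 0)/(-8 + 8*0) = -(-12)*0/(-8 + 0) = -(-12)*0/(-8) = -(-12)*0*(-1)/8 = -12*0 = 0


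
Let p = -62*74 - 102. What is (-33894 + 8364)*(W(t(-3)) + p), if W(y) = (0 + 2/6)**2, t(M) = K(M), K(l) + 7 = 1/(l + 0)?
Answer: 359198590/3 ≈ 1.1973e+8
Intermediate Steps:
K(l) = -7 + 1/l (K(l) = -7 + 1/(l + 0) = -7 + 1/l)
t(M) = -7 + 1/M
W(y) = 1/9 (W(y) = (0 + 2*(1/6))**2 = (0 + 1/3)**2 = (1/3)**2 = 1/9)
p = -4690 (p = -4588 - 102 = -4690)
(-33894 + 8364)*(W(t(-3)) + p) = (-33894 + 8364)*(1/9 - 4690) = -25530*(-42209/9) = 359198590/3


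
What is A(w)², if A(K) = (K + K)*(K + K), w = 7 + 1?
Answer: 65536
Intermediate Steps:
w = 8
A(K) = 4*K² (A(K) = (2*K)*(2*K) = 4*K²)
A(w)² = (4*8²)² = (4*64)² = 256² = 65536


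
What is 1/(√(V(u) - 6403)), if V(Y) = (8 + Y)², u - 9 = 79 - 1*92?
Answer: -I*√6387/6387 ≈ -0.012513*I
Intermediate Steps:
u = -4 (u = 9 + (79 - 1*92) = 9 + (79 - 92) = 9 - 13 = -4)
1/(√(V(u) - 6403)) = 1/(√((8 - 4)² - 6403)) = 1/(√(4² - 6403)) = 1/(√(16 - 6403)) = 1/(√(-6387)) = 1/(I*√6387) = -I*√6387/6387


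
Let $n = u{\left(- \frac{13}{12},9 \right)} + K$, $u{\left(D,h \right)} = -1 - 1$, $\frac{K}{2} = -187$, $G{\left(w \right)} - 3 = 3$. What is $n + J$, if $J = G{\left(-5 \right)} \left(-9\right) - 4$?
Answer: $-434$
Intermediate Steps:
$G{\left(w \right)} = 6$ ($G{\left(w \right)} = 3 + 3 = 6$)
$K = -374$ ($K = 2 \left(-187\right) = -374$)
$u{\left(D,h \right)} = -2$ ($u{\left(D,h \right)} = -1 - 1 = -2$)
$J = -58$ ($J = 6 \left(-9\right) - 4 = -54 - 4 = -58$)
$n = -376$ ($n = -2 - 374 = -376$)
$n + J = -376 - 58 = -434$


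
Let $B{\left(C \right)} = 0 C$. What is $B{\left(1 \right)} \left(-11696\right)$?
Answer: $0$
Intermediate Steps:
$B{\left(C \right)} = 0$
$B{\left(1 \right)} \left(-11696\right) = 0 \left(-11696\right) = 0$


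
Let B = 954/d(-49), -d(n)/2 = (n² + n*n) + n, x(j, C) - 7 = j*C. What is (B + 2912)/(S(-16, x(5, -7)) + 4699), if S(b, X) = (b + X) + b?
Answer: 13840259/22049167 ≈ 0.62770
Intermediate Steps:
x(j, C) = 7 + C*j (x(j, C) = 7 + j*C = 7 + C*j)
d(n) = -4*n² - 2*n (d(n) = -2*((n² + n*n) + n) = -2*((n² + n²) + n) = -2*(2*n² + n) = -2*(n + 2*n²) = -4*n² - 2*n)
B = -477/4753 (B = 954/((-2*(-49)*(1 + 2*(-49)))) = 954/((-2*(-49)*(1 - 98))) = 954/((-2*(-49)*(-97))) = 954/(-9506) = 954*(-1/9506) = -477/4753 ≈ -0.10036)
S(b, X) = X + 2*b (S(b, X) = (X + b) + b = X + 2*b)
(B + 2912)/(S(-16, x(5, -7)) + 4699) = (-477/4753 + 2912)/(((7 - 7*5) + 2*(-16)) + 4699) = 13840259/(4753*(((7 - 35) - 32) + 4699)) = 13840259/(4753*((-28 - 32) + 4699)) = 13840259/(4753*(-60 + 4699)) = (13840259/4753)/4639 = (13840259/4753)*(1/4639) = 13840259/22049167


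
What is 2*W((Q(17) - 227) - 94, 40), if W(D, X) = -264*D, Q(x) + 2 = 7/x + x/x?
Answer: 2886576/17 ≈ 1.6980e+5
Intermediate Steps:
Q(x) = -1 + 7/x (Q(x) = -2 + (7/x + x/x) = -2 + (7/x + 1) = -2 + (1 + 7/x) = -1 + 7/x)
2*W((Q(17) - 227) - 94, 40) = 2*(-264*(((7 - 1*17)/17 - 227) - 94)) = 2*(-264*(((7 - 17)/17 - 227) - 94)) = 2*(-264*(((1/17)*(-10) - 227) - 94)) = 2*(-264*((-10/17 - 227) - 94)) = 2*(-264*(-3869/17 - 94)) = 2*(-264*(-5467/17)) = 2*(1443288/17) = 2886576/17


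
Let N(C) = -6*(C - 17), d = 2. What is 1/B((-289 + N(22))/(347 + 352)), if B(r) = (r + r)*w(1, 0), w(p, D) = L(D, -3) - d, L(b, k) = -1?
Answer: 233/638 ≈ 0.36520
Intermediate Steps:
N(C) = 102 - 6*C (N(C) = -6*(-17 + C) = 102 - 6*C)
w(p, D) = -3 (w(p, D) = -1 - 1*2 = -1 - 2 = -3)
B(r) = -6*r (B(r) = (r + r)*(-3) = (2*r)*(-3) = -6*r)
1/B((-289 + N(22))/(347 + 352)) = 1/(-6*(-289 + (102 - 6*22))/(347 + 352)) = 1/(-6*(-289 + (102 - 132))/699) = 1/(-6*(-289 - 30)/699) = 1/(-(-1914)/699) = 1/(-6*(-319/699)) = 1/(638/233) = 233/638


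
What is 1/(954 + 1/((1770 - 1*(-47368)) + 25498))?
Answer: 74636/71202745 ≈ 0.0010482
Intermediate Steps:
1/(954 + 1/((1770 - 1*(-47368)) + 25498)) = 1/(954 + 1/((1770 + 47368) + 25498)) = 1/(954 + 1/(49138 + 25498)) = 1/(954 + 1/74636) = 1/(71202745/74636) = 74636/71202745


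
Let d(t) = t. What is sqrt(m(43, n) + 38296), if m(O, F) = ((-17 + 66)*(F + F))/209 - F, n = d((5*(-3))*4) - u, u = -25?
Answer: sqrt(1673619541)/209 ≈ 195.74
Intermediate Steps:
n = -35 (n = (5*(-3))*4 - 1*(-25) = -15*4 + 25 = -60 + 25 = -35)
m(O, F) = -111*F/209 (m(O, F) = (49*(2*F))*(1/209) - F = (98*F)*(1/209) - F = 98*F/209 - F = -111*F/209)
sqrt(m(43, n) + 38296) = sqrt(-111/209*(-35) + 38296) = sqrt(3885/209 + 38296) = sqrt(8007749/209) = sqrt(1673619541)/209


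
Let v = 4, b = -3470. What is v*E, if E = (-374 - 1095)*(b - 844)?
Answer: 25349064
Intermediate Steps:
E = 6337266 (E = (-374 - 1095)*(-3470 - 844) = -1469*(-4314) = 6337266)
v*E = 4*6337266 = 25349064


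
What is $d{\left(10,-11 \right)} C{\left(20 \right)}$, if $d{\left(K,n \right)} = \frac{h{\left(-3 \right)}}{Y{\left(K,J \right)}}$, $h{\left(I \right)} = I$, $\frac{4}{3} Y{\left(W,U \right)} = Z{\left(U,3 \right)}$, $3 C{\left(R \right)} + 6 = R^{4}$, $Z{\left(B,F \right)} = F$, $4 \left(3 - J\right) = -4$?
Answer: $- \frac{639976}{9} \approx -71109.0$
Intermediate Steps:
$J = 4$ ($J = 3 - -1 = 3 + 1 = 4$)
$C{\left(R \right)} = -2 + \frac{R^{4}}{3}$
$Y{\left(W,U \right)} = \frac{9}{4}$ ($Y{\left(W,U \right)} = \frac{3}{4} \cdot 3 = \frac{9}{4}$)
$d{\left(K,n \right)} = - \frac{4}{3}$ ($d{\left(K,n \right)} = - \frac{3}{\frac{9}{4}} = \left(-3\right) \frac{4}{9} = - \frac{4}{3}$)
$d{\left(10,-11 \right)} C{\left(20 \right)} = - \frac{4 \left(-2 + \frac{20^{4}}{3}\right)}{3} = - \frac{4 \left(-2 + \frac{1}{3} \cdot 160000\right)}{3} = - \frac{4 \left(-2 + \frac{160000}{3}\right)}{3} = \left(- \frac{4}{3}\right) \frac{159994}{3} = - \frac{639976}{9}$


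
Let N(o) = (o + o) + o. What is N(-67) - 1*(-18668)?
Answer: 18467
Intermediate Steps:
N(o) = 3*o (N(o) = 2*o + o = 3*o)
N(-67) - 1*(-18668) = 3*(-67) - 1*(-18668) = -201 + 18668 = 18467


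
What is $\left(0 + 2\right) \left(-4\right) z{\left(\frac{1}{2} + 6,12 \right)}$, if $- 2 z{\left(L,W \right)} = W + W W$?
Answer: $624$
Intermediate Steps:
$z{\left(L,W \right)} = - \frac{W}{2} - \frac{W^{2}}{2}$ ($z{\left(L,W \right)} = - \frac{W + W W}{2} = - \frac{W + W^{2}}{2} = - \frac{W}{2} - \frac{W^{2}}{2}$)
$\left(0 + 2\right) \left(-4\right) z{\left(\frac{1}{2} + 6,12 \right)} = \left(0 + 2\right) \left(-4\right) \left(\left(- \frac{1}{2}\right) 12 \left(1 + 12\right)\right) = 2 \left(-4\right) \left(\left(- \frac{1}{2}\right) 12 \cdot 13\right) = \left(-8\right) \left(-78\right) = 624$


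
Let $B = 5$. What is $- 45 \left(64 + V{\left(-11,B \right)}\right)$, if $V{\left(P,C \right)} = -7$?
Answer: $-2565$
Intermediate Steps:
$- 45 \left(64 + V{\left(-11,B \right)}\right) = - 45 \left(64 - 7\right) = \left(-45\right) 57 = -2565$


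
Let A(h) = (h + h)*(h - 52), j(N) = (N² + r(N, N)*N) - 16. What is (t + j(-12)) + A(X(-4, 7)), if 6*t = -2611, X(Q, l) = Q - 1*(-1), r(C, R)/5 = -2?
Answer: 857/6 ≈ 142.83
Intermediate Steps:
r(C, R) = -10 (r(C, R) = 5*(-2) = -10)
j(N) = -16 + N² - 10*N (j(N) = (N² - 10*N) - 16 = -16 + N² - 10*N)
X(Q, l) = 1 + Q (X(Q, l) = Q + 1 = 1 + Q)
t = -2611/6 (t = (⅙)*(-2611) = -2611/6 ≈ -435.17)
A(h) = 2*h*(-52 + h) (A(h) = (2*h)*(-52 + h) = 2*h*(-52 + h))
(t + j(-12)) + A(X(-4, 7)) = (-2611/6 + (-16 + (-12)² - 10*(-12))) + 2*(1 - 4)*(-52 + (1 - 4)) = (-2611/6 + (-16 + 144 + 120)) + 2*(-3)*(-52 - 3) = (-2611/6 + 248) + 2*(-3)*(-55) = -1123/6 + 330 = 857/6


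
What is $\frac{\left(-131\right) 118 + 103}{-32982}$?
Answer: $\frac{15355}{32982} \approx 0.46556$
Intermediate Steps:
$\frac{\left(-131\right) 118 + 103}{-32982} = \left(-15458 + 103\right) \left(- \frac{1}{32982}\right) = \left(-15355\right) \left(- \frac{1}{32982}\right) = \frac{15355}{32982}$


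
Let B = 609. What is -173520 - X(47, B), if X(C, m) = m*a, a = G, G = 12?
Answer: -180828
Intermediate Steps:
a = 12
X(C, m) = 12*m (X(C, m) = m*12 = 12*m)
-173520 - X(47, B) = -173520 - 12*609 = -173520 - 1*7308 = -173520 - 7308 = -180828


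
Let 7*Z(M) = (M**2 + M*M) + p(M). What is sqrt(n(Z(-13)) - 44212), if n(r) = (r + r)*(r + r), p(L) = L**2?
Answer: 4*I*sqrt(71137)/7 ≈ 152.41*I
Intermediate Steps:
Z(M) = 3*M**2/7 (Z(M) = ((M**2 + M*M) + M**2)/7 = ((M**2 + M**2) + M**2)/7 = (2*M**2 + M**2)/7 = (3*M**2)/7 = 3*M**2/7)
n(r) = 4*r**2 (n(r) = (2*r)*(2*r) = 4*r**2)
sqrt(n(Z(-13)) - 44212) = sqrt(4*((3/7)*(-13)**2)**2 - 44212) = sqrt(4*((3/7)*169)**2 - 44212) = sqrt(4*(507/7)**2 - 44212) = sqrt(4*(257049/49) - 44212) = sqrt(1028196/49 - 44212) = sqrt(-1138192/49) = 4*I*sqrt(71137)/7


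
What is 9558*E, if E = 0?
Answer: 0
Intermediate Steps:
9558*E = 9558*0 = 0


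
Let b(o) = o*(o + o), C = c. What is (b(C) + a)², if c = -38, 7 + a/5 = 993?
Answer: 61121124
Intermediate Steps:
a = 4930 (a = -35 + 5*993 = -35 + 4965 = 4930)
C = -38
b(o) = 2*o² (b(o) = o*(2*o) = 2*o²)
(b(C) + a)² = (2*(-38)² + 4930)² = (2*1444 + 4930)² = (2888 + 4930)² = 7818² = 61121124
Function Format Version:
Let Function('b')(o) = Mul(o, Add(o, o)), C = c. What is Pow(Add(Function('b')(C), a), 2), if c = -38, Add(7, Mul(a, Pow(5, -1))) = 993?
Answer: 61121124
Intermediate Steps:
a = 4930 (a = Add(-35, Mul(5, 993)) = Add(-35, 4965) = 4930)
C = -38
Function('b')(o) = Mul(2, Pow(o, 2)) (Function('b')(o) = Mul(o, Mul(2, o)) = Mul(2, Pow(o, 2)))
Pow(Add(Function('b')(C), a), 2) = Pow(Add(Mul(2, Pow(-38, 2)), 4930), 2) = Pow(Add(Mul(2, 1444), 4930), 2) = Pow(Add(2888, 4930), 2) = Pow(7818, 2) = 61121124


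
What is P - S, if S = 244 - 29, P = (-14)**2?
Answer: -19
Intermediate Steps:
P = 196
S = 215
P - S = 196 - 1*215 = 196 - 215 = -19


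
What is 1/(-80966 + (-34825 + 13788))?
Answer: -1/102003 ≈ -9.8036e-6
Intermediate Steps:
1/(-80966 + (-34825 + 13788)) = 1/(-80966 - 21037) = 1/(-102003) = -1/102003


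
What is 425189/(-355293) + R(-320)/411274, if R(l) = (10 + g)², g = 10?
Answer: -87363531793/73061386641 ≈ -1.1958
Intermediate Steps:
R(l) = 400 (R(l) = (10 + 10)² = 20² = 400)
425189/(-355293) + R(-320)/411274 = 425189/(-355293) + 400/411274 = 425189*(-1/355293) + 400*(1/411274) = -425189/355293 + 200/205637 = -87363531793/73061386641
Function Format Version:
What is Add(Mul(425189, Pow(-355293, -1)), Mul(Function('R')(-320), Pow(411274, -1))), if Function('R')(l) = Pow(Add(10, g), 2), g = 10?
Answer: Rational(-87363531793, 73061386641) ≈ -1.1958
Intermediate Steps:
Function('R')(l) = 400 (Function('R')(l) = Pow(Add(10, 10), 2) = Pow(20, 2) = 400)
Add(Mul(425189, Pow(-355293, -1)), Mul(Function('R')(-320), Pow(411274, -1))) = Add(Mul(425189, Pow(-355293, -1)), Mul(400, Pow(411274, -1))) = Add(Mul(425189, Rational(-1, 355293)), Mul(400, Rational(1, 411274))) = Add(Rational(-425189, 355293), Rational(200, 205637)) = Rational(-87363531793, 73061386641)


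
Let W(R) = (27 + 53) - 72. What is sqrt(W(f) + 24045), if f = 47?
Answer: sqrt(24053) ≈ 155.09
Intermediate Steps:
W(R) = 8 (W(R) = 80 - 72 = 8)
sqrt(W(f) + 24045) = sqrt(8 + 24045) = sqrt(24053)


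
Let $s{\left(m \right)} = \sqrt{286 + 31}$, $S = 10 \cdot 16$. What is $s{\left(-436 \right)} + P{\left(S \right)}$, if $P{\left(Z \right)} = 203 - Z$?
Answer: $43 + \sqrt{317} \approx 60.805$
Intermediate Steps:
$S = 160$
$s{\left(m \right)} = \sqrt{317}$
$s{\left(-436 \right)} + P{\left(S \right)} = \sqrt{317} + \left(203 - 160\right) = \sqrt{317} + 43 = 43 + \sqrt{317}$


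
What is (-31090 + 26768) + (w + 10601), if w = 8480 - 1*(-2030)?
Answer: 16789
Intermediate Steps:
w = 10510 (w = 8480 + 2030 = 10510)
(-31090 + 26768) + (w + 10601) = (-31090 + 26768) + (10510 + 10601) = -4322 + 21111 = 16789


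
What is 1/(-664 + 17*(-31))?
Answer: -1/1191 ≈ -0.00083963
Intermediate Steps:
1/(-664 + 17*(-31)) = 1/(-664 - 527) = 1/(-1191) = -1/1191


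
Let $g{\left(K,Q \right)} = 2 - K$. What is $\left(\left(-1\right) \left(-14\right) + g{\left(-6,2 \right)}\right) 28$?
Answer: $616$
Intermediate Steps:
$\left(\left(-1\right) \left(-14\right) + g{\left(-6,2 \right)}\right) 28 = \left(\left(-1\right) \left(-14\right) + \left(2 - -6\right)\right) 28 = \left(14 + \left(2 + 6\right)\right) 28 = \left(14 + 8\right) 28 = 22 \cdot 28 = 616$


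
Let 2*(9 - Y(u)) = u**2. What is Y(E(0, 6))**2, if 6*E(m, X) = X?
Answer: 289/4 ≈ 72.250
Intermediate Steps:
E(m, X) = X/6
Y(u) = 9 - u**2/2
Y(E(0, 6))**2 = (9 - 1**2/2)**2 = (9 - 1/2*1**2)**2 = (9 - 1/2*1)**2 = (9 - 1/2)**2 = (17/2)**2 = 289/4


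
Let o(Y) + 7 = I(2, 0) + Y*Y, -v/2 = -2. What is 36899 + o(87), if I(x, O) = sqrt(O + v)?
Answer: 44463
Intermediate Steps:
v = 4 (v = -2*(-2) = 4)
I(x, O) = sqrt(4 + O) (I(x, O) = sqrt(O + 4) = sqrt(4 + O))
o(Y) = -5 + Y**2 (o(Y) = -7 + (sqrt(4 + 0) + Y*Y) = -7 + (sqrt(4) + Y**2) = -7 + (2 + Y**2) = -5 + Y**2)
36899 + o(87) = 36899 + (-5 + 87**2) = 36899 + (-5 + 7569) = 36899 + 7564 = 44463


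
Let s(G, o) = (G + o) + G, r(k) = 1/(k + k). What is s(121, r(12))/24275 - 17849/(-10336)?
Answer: 1307358653/752719200 ≈ 1.7368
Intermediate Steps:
r(k) = 1/(2*k)
s(G, o) = o + 2*G
s(121, r(12))/24275 - 17849/(-10336) = ((½)/12 + 2*121)/24275 - 17849/(-10336) = ((½)*(1/12) + 242)*(1/24275) - 17849*(-1/10336) = (1/24 + 242)*(1/24275) + 17849/10336 = (5809/24)*(1/24275) + 17849/10336 = 5809/582600 + 17849/10336 = 1307358653/752719200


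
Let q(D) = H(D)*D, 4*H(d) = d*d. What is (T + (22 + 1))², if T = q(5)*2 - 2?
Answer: 27889/4 ≈ 6972.3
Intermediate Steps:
H(d) = d²/4 (H(d) = (d*d)/4 = d²/4)
q(D) = D³/4 (q(D) = (D²/4)*D = D³/4)
T = 121/2 (T = ((¼)*5³)*2 - 2 = ((¼)*125)*2 - 2 = (125/4)*2 - 2 = 125/2 - 2 = 121/2 ≈ 60.500)
(T + (22 + 1))² = (121/2 + (22 + 1))² = (121/2 + 23)² = (167/2)² = 27889/4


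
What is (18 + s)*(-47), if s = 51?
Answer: -3243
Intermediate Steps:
(18 + s)*(-47) = (18 + 51)*(-47) = 69*(-47) = -3243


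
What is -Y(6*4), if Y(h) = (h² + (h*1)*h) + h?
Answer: -1176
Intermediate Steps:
Y(h) = h + 2*h² (Y(h) = (h² + h*h) + h = (h² + h²) + h = 2*h² + h = h + 2*h²)
-Y(6*4) = -6*4*(1 + 2*(6*4)) = -24*(1 + 2*24) = -24*(1 + 48) = -24*49 = -1*1176 = -1176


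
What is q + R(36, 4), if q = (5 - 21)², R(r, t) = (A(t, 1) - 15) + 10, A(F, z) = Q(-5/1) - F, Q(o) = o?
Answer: 242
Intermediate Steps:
A(F, z) = -5 - F (A(F, z) = -5/1 - F = -5*1 - F = -5 - F)
R(r, t) = -10 - t (R(r, t) = ((-5 - t) - 15) + 10 = (-20 - t) + 10 = -10 - t)
q = 256 (q = (-16)² = 256)
q + R(36, 4) = 256 + (-10 - 1*4) = 256 + (-10 - 4) = 256 - 14 = 242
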